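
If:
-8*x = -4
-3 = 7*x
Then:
No Solution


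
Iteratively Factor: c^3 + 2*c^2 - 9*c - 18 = (c + 3)*(c^2 - c - 6) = (c - 3)*(c + 3)*(c + 2)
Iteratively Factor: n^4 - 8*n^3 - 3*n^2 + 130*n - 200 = (n - 5)*(n^3 - 3*n^2 - 18*n + 40) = (n - 5)*(n - 2)*(n^2 - n - 20) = (n - 5)*(n - 2)*(n + 4)*(n - 5)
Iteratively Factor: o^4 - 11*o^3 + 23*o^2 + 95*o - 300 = (o - 4)*(o^3 - 7*o^2 - 5*o + 75) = (o - 5)*(o - 4)*(o^2 - 2*o - 15) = (o - 5)*(o - 4)*(o + 3)*(o - 5)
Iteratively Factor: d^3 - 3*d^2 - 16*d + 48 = (d - 3)*(d^2 - 16) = (d - 4)*(d - 3)*(d + 4)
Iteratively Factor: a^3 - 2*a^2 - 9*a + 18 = (a - 2)*(a^2 - 9) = (a - 2)*(a + 3)*(a - 3)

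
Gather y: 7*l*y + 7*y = y*(7*l + 7)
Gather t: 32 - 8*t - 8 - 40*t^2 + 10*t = -40*t^2 + 2*t + 24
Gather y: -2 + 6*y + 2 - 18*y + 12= 12 - 12*y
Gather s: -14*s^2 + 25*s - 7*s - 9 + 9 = -14*s^2 + 18*s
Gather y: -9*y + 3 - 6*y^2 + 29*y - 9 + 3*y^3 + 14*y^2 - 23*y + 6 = 3*y^3 + 8*y^2 - 3*y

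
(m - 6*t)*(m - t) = m^2 - 7*m*t + 6*t^2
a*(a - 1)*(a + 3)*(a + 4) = a^4 + 6*a^3 + 5*a^2 - 12*a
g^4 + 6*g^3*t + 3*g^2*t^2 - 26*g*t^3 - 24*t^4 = (g - 2*t)*(g + t)*(g + 3*t)*(g + 4*t)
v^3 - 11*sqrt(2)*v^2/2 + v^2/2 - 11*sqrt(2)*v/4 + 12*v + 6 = (v + 1/2)*(v - 4*sqrt(2))*(v - 3*sqrt(2)/2)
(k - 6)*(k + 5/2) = k^2 - 7*k/2 - 15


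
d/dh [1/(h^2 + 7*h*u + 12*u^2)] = (-2*h - 7*u)/(h^2 + 7*h*u + 12*u^2)^2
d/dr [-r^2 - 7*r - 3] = -2*r - 7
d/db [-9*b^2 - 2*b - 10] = -18*b - 2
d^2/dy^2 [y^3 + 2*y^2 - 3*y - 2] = 6*y + 4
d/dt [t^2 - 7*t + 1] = 2*t - 7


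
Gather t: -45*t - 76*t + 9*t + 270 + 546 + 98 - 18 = 896 - 112*t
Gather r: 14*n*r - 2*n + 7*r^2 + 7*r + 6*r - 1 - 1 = -2*n + 7*r^2 + r*(14*n + 13) - 2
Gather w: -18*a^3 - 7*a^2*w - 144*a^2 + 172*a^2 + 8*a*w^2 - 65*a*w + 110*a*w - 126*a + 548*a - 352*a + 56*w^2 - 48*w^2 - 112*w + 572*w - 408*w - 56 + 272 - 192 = -18*a^3 + 28*a^2 + 70*a + w^2*(8*a + 8) + w*(-7*a^2 + 45*a + 52) + 24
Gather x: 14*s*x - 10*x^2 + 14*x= -10*x^2 + x*(14*s + 14)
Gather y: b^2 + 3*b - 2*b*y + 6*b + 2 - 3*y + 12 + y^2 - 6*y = b^2 + 9*b + y^2 + y*(-2*b - 9) + 14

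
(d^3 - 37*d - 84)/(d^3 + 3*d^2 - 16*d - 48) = (d - 7)/(d - 4)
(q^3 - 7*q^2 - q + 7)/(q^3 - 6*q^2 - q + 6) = (q - 7)/(q - 6)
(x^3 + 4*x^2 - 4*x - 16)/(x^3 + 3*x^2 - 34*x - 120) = (x^2 - 4)/(x^2 - x - 30)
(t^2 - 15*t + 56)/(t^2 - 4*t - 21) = (t - 8)/(t + 3)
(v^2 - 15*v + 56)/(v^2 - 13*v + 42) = (v - 8)/(v - 6)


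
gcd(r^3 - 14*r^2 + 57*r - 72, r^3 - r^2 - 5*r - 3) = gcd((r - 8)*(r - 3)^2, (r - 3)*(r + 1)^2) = r - 3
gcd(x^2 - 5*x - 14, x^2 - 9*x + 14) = x - 7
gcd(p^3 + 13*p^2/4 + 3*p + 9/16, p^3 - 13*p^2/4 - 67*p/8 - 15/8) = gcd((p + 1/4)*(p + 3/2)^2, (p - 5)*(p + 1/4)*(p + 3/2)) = p^2 + 7*p/4 + 3/8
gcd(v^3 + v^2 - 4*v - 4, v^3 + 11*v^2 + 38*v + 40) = v + 2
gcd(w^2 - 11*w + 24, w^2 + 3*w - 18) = w - 3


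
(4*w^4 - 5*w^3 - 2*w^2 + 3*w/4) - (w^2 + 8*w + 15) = 4*w^4 - 5*w^3 - 3*w^2 - 29*w/4 - 15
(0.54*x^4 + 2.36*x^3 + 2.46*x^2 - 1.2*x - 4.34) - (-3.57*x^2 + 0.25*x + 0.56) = 0.54*x^4 + 2.36*x^3 + 6.03*x^2 - 1.45*x - 4.9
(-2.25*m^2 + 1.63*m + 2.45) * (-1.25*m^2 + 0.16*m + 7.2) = 2.8125*m^4 - 2.3975*m^3 - 19.0017*m^2 + 12.128*m + 17.64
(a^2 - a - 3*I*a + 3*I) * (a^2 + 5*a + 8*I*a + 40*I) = a^4 + 4*a^3 + 5*I*a^3 + 19*a^2 + 20*I*a^2 + 96*a - 25*I*a - 120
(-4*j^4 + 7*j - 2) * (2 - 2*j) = 8*j^5 - 8*j^4 - 14*j^2 + 18*j - 4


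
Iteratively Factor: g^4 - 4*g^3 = (g)*(g^3 - 4*g^2) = g*(g - 4)*(g^2) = g^2*(g - 4)*(g)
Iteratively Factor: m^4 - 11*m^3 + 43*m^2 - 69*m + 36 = (m - 4)*(m^3 - 7*m^2 + 15*m - 9) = (m - 4)*(m - 3)*(m^2 - 4*m + 3) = (m - 4)*(m - 3)^2*(m - 1)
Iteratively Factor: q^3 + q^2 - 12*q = (q)*(q^2 + q - 12) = q*(q + 4)*(q - 3)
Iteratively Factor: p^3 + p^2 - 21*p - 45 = (p + 3)*(p^2 - 2*p - 15) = (p + 3)^2*(p - 5)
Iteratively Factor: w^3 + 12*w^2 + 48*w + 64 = (w + 4)*(w^2 + 8*w + 16) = (w + 4)^2*(w + 4)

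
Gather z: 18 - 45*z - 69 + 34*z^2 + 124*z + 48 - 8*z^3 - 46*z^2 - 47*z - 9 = -8*z^3 - 12*z^2 + 32*z - 12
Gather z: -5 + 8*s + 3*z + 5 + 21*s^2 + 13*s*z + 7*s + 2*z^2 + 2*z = 21*s^2 + 15*s + 2*z^2 + z*(13*s + 5)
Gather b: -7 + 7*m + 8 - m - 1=6*m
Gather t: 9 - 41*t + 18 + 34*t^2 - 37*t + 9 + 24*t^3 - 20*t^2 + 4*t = 24*t^3 + 14*t^2 - 74*t + 36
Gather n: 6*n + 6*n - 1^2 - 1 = 12*n - 2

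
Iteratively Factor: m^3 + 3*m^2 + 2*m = (m + 1)*(m^2 + 2*m) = (m + 1)*(m + 2)*(m)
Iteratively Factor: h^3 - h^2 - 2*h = (h)*(h^2 - h - 2) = h*(h + 1)*(h - 2)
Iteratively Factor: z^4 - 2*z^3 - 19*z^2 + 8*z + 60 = (z - 2)*(z^3 - 19*z - 30) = (z - 2)*(z + 3)*(z^2 - 3*z - 10) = (z - 5)*(z - 2)*(z + 3)*(z + 2)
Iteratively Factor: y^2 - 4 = (y + 2)*(y - 2)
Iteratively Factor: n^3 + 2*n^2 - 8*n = (n - 2)*(n^2 + 4*n) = n*(n - 2)*(n + 4)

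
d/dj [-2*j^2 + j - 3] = 1 - 4*j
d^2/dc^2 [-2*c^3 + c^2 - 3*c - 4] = 2 - 12*c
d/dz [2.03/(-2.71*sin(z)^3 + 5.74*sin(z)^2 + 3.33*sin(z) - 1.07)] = (16.5039*sin(z)^2 - 23.3044*sin(z) - 6.7599)*cos(z)/(2.71*sin(z)^3 - 5.74*sin(z)^2 - 3.33*sin(z) + 1.07)^2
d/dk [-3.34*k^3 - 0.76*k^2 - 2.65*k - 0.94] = -10.02*k^2 - 1.52*k - 2.65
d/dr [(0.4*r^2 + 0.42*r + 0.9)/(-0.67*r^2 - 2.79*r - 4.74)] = (-0.8346*r^2 - 2.586*r + 0.5202)/(0.4489*r^4 + 3.7386*r^3 + 14.1357*r^2 + 26.4492*r + 22.4676)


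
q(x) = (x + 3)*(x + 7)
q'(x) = 2*x + 10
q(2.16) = 47.27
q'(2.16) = 14.32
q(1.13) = 33.58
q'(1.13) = 12.26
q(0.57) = 27.02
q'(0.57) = 11.14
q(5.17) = 99.43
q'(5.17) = 20.34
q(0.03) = 21.30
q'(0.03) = 10.06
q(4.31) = 82.68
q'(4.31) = 18.62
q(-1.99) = 5.06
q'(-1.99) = 6.02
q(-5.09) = -3.99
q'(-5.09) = -0.18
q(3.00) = 60.00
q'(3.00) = 16.00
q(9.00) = 192.00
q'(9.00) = 28.00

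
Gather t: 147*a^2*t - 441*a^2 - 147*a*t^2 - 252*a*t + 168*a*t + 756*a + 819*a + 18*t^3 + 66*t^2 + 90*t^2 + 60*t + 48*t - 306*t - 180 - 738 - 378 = -441*a^2 + 1575*a + 18*t^3 + t^2*(156 - 147*a) + t*(147*a^2 - 84*a - 198) - 1296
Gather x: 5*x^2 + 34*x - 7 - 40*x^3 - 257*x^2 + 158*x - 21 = -40*x^3 - 252*x^2 + 192*x - 28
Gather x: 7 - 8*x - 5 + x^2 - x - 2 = x^2 - 9*x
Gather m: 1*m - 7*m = -6*m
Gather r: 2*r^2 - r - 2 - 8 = 2*r^2 - r - 10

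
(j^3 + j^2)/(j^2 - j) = j*(j + 1)/(j - 1)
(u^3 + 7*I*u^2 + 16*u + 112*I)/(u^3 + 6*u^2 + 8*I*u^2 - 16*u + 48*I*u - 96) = (u^2 + 3*I*u + 28)/(u^2 + u*(6 + 4*I) + 24*I)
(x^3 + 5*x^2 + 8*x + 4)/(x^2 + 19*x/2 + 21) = 2*(x^3 + 5*x^2 + 8*x + 4)/(2*x^2 + 19*x + 42)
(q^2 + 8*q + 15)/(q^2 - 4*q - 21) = (q + 5)/(q - 7)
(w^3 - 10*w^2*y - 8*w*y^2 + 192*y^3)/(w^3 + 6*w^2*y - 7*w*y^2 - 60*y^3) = (-w^2 + 14*w*y - 48*y^2)/(-w^2 - 2*w*y + 15*y^2)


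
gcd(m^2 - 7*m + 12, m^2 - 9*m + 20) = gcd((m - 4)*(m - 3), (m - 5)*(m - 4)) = m - 4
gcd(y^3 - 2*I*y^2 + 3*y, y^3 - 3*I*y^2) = y^2 - 3*I*y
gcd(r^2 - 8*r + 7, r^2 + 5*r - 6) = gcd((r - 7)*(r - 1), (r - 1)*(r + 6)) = r - 1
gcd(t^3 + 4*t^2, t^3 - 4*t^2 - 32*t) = t^2 + 4*t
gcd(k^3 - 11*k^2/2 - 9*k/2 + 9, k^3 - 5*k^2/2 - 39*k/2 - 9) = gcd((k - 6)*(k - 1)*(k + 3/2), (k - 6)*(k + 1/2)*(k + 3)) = k - 6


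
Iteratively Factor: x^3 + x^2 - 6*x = (x + 3)*(x^2 - 2*x) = x*(x + 3)*(x - 2)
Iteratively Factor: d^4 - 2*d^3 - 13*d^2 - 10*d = (d + 1)*(d^3 - 3*d^2 - 10*d) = (d + 1)*(d + 2)*(d^2 - 5*d) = (d - 5)*(d + 1)*(d + 2)*(d)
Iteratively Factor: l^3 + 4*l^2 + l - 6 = (l + 3)*(l^2 + l - 2) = (l + 2)*(l + 3)*(l - 1)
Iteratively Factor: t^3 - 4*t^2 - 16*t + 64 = (t - 4)*(t^2 - 16) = (t - 4)*(t + 4)*(t - 4)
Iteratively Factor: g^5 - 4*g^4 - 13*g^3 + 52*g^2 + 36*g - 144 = (g - 2)*(g^4 - 2*g^3 - 17*g^2 + 18*g + 72) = (g - 3)*(g - 2)*(g^3 + g^2 - 14*g - 24) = (g - 4)*(g - 3)*(g - 2)*(g^2 + 5*g + 6) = (g - 4)*(g - 3)*(g - 2)*(g + 3)*(g + 2)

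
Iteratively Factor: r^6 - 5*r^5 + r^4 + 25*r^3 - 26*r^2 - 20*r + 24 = (r - 2)*(r^5 - 3*r^4 - 5*r^3 + 15*r^2 + 4*r - 12) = (r - 2)^2*(r^4 - r^3 - 7*r^2 + r + 6) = (r - 2)^2*(r + 2)*(r^3 - 3*r^2 - r + 3) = (r - 2)^2*(r + 1)*(r + 2)*(r^2 - 4*r + 3) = (r - 2)^2*(r - 1)*(r + 1)*(r + 2)*(r - 3)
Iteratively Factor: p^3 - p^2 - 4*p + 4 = (p + 2)*(p^2 - 3*p + 2) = (p - 1)*(p + 2)*(p - 2)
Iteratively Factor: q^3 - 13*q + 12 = (q + 4)*(q^2 - 4*q + 3) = (q - 3)*(q + 4)*(q - 1)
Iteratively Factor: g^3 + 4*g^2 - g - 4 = (g - 1)*(g^2 + 5*g + 4) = (g - 1)*(g + 4)*(g + 1)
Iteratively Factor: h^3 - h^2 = (h - 1)*(h^2) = h*(h - 1)*(h)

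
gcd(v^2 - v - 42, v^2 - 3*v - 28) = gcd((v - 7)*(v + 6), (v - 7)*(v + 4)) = v - 7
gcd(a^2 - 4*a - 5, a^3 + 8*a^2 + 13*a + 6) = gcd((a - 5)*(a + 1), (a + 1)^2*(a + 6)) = a + 1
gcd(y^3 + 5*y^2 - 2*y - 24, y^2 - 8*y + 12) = y - 2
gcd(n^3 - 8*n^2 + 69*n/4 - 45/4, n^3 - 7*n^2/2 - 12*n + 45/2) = n^2 - 13*n/2 + 15/2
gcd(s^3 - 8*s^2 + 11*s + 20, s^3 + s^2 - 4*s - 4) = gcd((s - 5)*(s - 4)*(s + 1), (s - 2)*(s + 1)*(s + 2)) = s + 1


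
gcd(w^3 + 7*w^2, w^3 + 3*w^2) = w^2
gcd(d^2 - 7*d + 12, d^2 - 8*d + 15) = d - 3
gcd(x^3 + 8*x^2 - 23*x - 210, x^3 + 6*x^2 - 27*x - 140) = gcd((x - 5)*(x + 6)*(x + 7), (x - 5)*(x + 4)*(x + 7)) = x^2 + 2*x - 35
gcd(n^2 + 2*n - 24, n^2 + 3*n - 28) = n - 4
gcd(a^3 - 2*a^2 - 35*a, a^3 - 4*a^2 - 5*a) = a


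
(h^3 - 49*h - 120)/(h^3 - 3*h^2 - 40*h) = (h + 3)/h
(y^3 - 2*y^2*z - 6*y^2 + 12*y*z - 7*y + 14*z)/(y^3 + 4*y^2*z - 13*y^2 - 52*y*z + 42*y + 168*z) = (y^2 - 2*y*z + y - 2*z)/(y^2 + 4*y*z - 6*y - 24*z)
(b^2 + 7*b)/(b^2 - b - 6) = b*(b + 7)/(b^2 - b - 6)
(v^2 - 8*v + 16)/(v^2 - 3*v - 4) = (v - 4)/(v + 1)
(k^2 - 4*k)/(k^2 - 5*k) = (k - 4)/(k - 5)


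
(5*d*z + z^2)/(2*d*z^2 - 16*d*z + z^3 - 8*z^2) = (5*d + z)/(2*d*z - 16*d + z^2 - 8*z)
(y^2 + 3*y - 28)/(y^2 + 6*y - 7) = (y - 4)/(y - 1)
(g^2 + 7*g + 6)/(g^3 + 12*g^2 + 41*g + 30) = 1/(g + 5)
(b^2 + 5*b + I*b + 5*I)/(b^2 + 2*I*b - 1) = (b + 5)/(b + I)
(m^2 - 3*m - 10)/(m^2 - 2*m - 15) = (m + 2)/(m + 3)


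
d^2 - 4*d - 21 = (d - 7)*(d + 3)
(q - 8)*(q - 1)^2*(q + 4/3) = q^4 - 26*q^3/3 + 11*q^2/3 + 44*q/3 - 32/3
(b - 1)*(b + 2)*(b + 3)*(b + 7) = b^4 + 11*b^3 + 29*b^2 + b - 42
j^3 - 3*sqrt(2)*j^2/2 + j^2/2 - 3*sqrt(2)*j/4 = j*(j + 1/2)*(j - 3*sqrt(2)/2)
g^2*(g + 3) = g^3 + 3*g^2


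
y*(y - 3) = y^2 - 3*y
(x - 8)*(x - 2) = x^2 - 10*x + 16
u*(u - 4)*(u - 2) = u^3 - 6*u^2 + 8*u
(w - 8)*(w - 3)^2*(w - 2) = w^4 - 16*w^3 + 85*w^2 - 186*w + 144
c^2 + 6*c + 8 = (c + 2)*(c + 4)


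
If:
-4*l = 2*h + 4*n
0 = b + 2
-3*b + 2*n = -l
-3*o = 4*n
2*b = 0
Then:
No Solution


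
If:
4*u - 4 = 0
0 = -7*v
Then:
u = 1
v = 0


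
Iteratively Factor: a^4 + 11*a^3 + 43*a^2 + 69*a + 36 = (a + 3)*(a^3 + 8*a^2 + 19*a + 12) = (a + 1)*(a + 3)*(a^2 + 7*a + 12) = (a + 1)*(a + 3)^2*(a + 4)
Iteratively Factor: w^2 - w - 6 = (w - 3)*(w + 2)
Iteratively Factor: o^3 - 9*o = (o - 3)*(o^2 + 3*o) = (o - 3)*(o + 3)*(o)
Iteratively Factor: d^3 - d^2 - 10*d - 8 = (d + 2)*(d^2 - 3*d - 4) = (d - 4)*(d + 2)*(d + 1)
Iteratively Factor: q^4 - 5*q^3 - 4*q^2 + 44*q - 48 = (q + 3)*(q^3 - 8*q^2 + 20*q - 16) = (q - 4)*(q + 3)*(q^2 - 4*q + 4) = (q - 4)*(q - 2)*(q + 3)*(q - 2)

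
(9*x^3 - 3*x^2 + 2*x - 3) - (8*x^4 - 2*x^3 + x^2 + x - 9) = -8*x^4 + 11*x^3 - 4*x^2 + x + 6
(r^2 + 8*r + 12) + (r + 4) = r^2 + 9*r + 16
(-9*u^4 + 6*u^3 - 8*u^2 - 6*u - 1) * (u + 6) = -9*u^5 - 48*u^4 + 28*u^3 - 54*u^2 - 37*u - 6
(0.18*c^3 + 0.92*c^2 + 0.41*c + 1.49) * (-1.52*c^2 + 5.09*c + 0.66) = -0.2736*c^5 - 0.4822*c^4 + 4.1784*c^3 + 0.4293*c^2 + 7.8547*c + 0.9834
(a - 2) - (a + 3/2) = -7/2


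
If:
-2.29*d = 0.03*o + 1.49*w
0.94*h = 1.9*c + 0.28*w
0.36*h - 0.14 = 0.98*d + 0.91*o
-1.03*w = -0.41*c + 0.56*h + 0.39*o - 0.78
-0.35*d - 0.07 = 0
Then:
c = 0.37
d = -0.20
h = 0.84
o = 0.39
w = 0.30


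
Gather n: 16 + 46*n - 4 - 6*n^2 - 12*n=-6*n^2 + 34*n + 12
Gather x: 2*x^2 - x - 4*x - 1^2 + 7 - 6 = 2*x^2 - 5*x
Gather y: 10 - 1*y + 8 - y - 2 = 16 - 2*y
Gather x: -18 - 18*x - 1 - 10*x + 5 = -28*x - 14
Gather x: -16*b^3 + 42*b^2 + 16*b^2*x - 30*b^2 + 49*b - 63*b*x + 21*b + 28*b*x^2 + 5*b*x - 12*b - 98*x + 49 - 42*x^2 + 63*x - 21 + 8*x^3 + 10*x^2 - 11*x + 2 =-16*b^3 + 12*b^2 + 58*b + 8*x^3 + x^2*(28*b - 32) + x*(16*b^2 - 58*b - 46) + 30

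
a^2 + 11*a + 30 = (a + 5)*(a + 6)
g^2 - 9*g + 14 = (g - 7)*(g - 2)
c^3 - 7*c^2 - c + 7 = (c - 7)*(c - 1)*(c + 1)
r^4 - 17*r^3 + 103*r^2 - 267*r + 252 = (r - 7)*(r - 4)*(r - 3)^2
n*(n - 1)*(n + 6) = n^3 + 5*n^2 - 6*n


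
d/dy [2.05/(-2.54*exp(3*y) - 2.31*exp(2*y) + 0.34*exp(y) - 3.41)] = (15.621*exp(2*y) + 9.471*exp(y) - 0.697)*exp(y)/(2.54*exp(3*y) + 2.31*exp(2*y) - 0.34*exp(y) + 3.41)^2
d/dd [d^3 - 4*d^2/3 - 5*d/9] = 3*d^2 - 8*d/3 - 5/9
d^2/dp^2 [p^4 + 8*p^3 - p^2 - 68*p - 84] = 12*p^2 + 48*p - 2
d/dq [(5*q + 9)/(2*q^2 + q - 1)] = (10*q^2 + 5*q - (4*q + 1)*(5*q + 9) - 5)/(2*q^2 + q - 1)^2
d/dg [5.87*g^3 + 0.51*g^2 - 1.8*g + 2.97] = 17.61*g^2 + 1.02*g - 1.8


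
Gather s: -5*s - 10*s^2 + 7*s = -10*s^2 + 2*s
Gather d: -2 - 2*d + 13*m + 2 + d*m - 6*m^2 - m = d*(m - 2) - 6*m^2 + 12*m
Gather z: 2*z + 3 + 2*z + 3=4*z + 6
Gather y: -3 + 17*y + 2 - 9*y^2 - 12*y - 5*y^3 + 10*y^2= -5*y^3 + y^2 + 5*y - 1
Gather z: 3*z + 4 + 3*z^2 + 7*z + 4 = 3*z^2 + 10*z + 8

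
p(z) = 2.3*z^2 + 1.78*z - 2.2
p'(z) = 4.6*z + 1.78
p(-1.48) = 0.20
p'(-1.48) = -5.03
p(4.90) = 61.74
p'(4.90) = 24.32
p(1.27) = 3.77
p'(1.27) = 7.62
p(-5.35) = 54.11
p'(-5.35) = -22.83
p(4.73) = 57.68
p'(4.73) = 23.54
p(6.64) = 111.03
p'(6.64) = 32.32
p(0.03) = -2.14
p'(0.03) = 1.92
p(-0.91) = -1.92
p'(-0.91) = -2.41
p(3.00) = 23.84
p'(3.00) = 15.58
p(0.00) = -2.20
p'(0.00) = 1.78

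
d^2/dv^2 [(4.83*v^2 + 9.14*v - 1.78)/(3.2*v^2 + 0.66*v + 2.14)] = (5.6843418860808e-14*v^4 + 166.78528*v^3 - 307.81824*v^2 - 398.10048*v + 41.248408)/(32.768*v^6 + 20.2752*v^5 + 69.92256*v^4 + 27.405576*v^3 + 46.760712*v^2 + 9.067608*v + 9.800344)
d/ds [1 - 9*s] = -9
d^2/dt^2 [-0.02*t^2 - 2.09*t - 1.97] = -0.0400000000000000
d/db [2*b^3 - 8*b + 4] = 6*b^2 - 8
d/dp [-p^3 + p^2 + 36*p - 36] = -3*p^2 + 2*p + 36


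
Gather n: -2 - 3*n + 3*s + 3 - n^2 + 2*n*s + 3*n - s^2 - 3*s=-n^2 + 2*n*s - s^2 + 1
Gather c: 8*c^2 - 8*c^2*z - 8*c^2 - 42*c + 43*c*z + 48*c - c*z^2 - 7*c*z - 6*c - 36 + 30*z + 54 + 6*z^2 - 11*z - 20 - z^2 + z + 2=-8*c^2*z + c*(-z^2 + 36*z) + 5*z^2 + 20*z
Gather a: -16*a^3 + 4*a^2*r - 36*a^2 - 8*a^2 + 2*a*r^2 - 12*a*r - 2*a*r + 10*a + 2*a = -16*a^3 + a^2*(4*r - 44) + a*(2*r^2 - 14*r + 12)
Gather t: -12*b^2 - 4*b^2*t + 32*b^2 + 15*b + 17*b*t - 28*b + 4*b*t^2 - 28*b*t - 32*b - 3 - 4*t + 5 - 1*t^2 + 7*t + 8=20*b^2 - 45*b + t^2*(4*b - 1) + t*(-4*b^2 - 11*b + 3) + 10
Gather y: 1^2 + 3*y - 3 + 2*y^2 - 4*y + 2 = 2*y^2 - y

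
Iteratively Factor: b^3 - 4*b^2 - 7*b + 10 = (b - 1)*(b^2 - 3*b - 10) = (b - 5)*(b - 1)*(b + 2)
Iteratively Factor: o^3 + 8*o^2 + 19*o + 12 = (o + 1)*(o^2 + 7*o + 12) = (o + 1)*(o + 3)*(o + 4)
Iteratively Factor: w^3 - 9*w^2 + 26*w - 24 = (w - 2)*(w^2 - 7*w + 12) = (w - 3)*(w - 2)*(w - 4)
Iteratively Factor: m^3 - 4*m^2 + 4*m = (m - 2)*(m^2 - 2*m) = m*(m - 2)*(m - 2)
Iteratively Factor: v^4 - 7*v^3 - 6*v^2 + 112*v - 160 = (v - 2)*(v^3 - 5*v^2 - 16*v + 80) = (v - 4)*(v - 2)*(v^2 - v - 20) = (v - 5)*(v - 4)*(v - 2)*(v + 4)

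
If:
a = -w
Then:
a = -w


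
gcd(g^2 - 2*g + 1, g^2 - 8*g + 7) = g - 1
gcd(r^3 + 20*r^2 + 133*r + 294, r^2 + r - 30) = r + 6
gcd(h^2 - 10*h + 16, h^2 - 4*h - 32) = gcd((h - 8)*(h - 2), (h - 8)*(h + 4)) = h - 8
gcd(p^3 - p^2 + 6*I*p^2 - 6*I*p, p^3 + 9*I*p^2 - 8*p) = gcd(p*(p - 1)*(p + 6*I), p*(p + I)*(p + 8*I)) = p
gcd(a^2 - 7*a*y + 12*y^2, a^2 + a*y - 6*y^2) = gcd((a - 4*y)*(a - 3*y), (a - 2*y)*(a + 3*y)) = 1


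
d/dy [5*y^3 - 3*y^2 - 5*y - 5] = 15*y^2 - 6*y - 5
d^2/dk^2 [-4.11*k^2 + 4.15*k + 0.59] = -8.22000000000000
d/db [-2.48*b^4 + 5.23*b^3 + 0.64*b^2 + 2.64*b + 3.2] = -9.92*b^3 + 15.69*b^2 + 1.28*b + 2.64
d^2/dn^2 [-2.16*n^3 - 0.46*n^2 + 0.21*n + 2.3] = -12.96*n - 0.92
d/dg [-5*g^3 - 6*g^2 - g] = -15*g^2 - 12*g - 1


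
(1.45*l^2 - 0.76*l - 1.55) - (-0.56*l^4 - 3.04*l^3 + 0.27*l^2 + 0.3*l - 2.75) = 0.56*l^4 + 3.04*l^3 + 1.18*l^2 - 1.06*l + 1.2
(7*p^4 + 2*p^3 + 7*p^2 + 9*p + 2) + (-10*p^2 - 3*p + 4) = 7*p^4 + 2*p^3 - 3*p^2 + 6*p + 6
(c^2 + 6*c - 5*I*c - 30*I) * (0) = 0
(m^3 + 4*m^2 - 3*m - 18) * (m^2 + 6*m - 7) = m^5 + 10*m^4 + 14*m^3 - 64*m^2 - 87*m + 126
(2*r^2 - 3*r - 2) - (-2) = 2*r^2 - 3*r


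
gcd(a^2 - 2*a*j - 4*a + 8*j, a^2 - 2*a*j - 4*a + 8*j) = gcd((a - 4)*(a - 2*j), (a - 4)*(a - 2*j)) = a^2 - 2*a*j - 4*a + 8*j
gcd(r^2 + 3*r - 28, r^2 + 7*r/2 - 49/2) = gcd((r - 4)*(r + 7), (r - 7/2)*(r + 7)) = r + 7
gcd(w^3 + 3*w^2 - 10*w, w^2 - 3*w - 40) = w + 5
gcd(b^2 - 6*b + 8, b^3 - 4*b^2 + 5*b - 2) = b - 2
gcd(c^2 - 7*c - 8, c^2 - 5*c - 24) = c - 8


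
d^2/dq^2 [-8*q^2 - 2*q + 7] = -16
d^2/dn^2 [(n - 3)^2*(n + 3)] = 6*n - 6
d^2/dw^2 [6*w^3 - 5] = 36*w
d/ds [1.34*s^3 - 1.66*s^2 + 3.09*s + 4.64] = 4.02*s^2 - 3.32*s + 3.09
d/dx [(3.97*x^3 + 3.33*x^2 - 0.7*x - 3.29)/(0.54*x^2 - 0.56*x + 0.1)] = (2.1438*x^4 - 4.4464*x^3 - 0.2958*x^2 + 4.2192*x - 1.9124)/(0.2916*x^4 - 0.6048*x^3 + 0.4216*x^2 - 0.112*x + 0.01)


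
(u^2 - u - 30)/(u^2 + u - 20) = (u - 6)/(u - 4)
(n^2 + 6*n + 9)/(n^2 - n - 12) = (n + 3)/(n - 4)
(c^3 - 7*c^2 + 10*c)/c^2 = c - 7 + 10/c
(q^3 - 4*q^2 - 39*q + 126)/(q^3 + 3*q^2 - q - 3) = (q^3 - 4*q^2 - 39*q + 126)/(q^3 + 3*q^2 - q - 3)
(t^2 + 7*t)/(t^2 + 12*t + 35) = t/(t + 5)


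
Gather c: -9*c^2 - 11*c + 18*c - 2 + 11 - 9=-9*c^2 + 7*c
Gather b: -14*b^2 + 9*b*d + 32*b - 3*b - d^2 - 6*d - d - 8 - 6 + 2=-14*b^2 + b*(9*d + 29) - d^2 - 7*d - 12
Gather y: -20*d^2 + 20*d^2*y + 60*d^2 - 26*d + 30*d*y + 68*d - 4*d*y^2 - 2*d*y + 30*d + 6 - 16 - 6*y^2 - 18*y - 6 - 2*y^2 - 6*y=40*d^2 + 72*d + y^2*(-4*d - 8) + y*(20*d^2 + 28*d - 24) - 16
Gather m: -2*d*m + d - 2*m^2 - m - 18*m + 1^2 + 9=d - 2*m^2 + m*(-2*d - 19) + 10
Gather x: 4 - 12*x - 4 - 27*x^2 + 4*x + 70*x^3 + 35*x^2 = 70*x^3 + 8*x^2 - 8*x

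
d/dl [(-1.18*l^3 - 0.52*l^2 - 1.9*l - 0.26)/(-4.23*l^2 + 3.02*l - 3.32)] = (4.9914*l^4 - 7.1272*l^3 + 2.1454*l^2 + 1.2532*l + 7.0932)/(17.8929*l^4 - 25.5492*l^3 + 37.2076*l^2 - 20.0528*l + 11.0224)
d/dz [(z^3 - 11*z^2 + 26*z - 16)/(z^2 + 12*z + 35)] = (z^4 + 24*z^3 - 53*z^2 - 738*z + 1102)/(z^4 + 24*z^3 + 214*z^2 + 840*z + 1225)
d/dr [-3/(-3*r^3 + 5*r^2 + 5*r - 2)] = 3*(-9*r^2 + 10*r + 5)/(3*r^3 - 5*r^2 - 5*r + 2)^2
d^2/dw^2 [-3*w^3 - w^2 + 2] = -18*w - 2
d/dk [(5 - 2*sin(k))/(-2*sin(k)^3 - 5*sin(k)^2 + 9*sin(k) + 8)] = (-8*sin(k)^3 + 20*sin(k)^2 + 50*sin(k) - 61)*cos(k)/(2*sin(k)^3 + 5*sin(k)^2 - 9*sin(k) - 8)^2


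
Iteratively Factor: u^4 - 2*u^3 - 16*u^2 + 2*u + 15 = (u - 1)*(u^3 - u^2 - 17*u - 15) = (u - 1)*(u + 1)*(u^2 - 2*u - 15) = (u - 1)*(u + 1)*(u + 3)*(u - 5)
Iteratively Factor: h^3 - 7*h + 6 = (h - 1)*(h^2 + h - 6) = (h - 2)*(h - 1)*(h + 3)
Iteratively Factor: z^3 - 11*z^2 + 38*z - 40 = (z - 4)*(z^2 - 7*z + 10) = (z - 5)*(z - 4)*(z - 2)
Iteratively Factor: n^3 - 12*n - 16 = (n + 2)*(n^2 - 2*n - 8) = (n + 2)^2*(n - 4)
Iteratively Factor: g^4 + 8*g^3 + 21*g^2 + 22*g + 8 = (g + 4)*(g^3 + 4*g^2 + 5*g + 2) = (g + 1)*(g + 4)*(g^2 + 3*g + 2) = (g + 1)^2*(g + 4)*(g + 2)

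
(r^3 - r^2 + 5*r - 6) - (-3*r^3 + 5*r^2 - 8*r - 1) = 4*r^3 - 6*r^2 + 13*r - 5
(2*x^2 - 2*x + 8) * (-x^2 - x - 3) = -2*x^4 - 12*x^2 - 2*x - 24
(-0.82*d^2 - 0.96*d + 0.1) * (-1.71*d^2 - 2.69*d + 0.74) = 1.4022*d^4 + 3.8474*d^3 + 1.8046*d^2 - 0.9794*d + 0.074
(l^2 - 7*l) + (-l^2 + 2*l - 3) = -5*l - 3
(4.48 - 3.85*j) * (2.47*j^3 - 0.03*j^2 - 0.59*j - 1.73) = -9.5095*j^4 + 11.1811*j^3 + 2.1371*j^2 + 4.0173*j - 7.7504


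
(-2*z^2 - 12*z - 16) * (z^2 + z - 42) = -2*z^4 - 14*z^3 + 56*z^2 + 488*z + 672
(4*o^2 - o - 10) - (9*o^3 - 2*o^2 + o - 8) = -9*o^3 + 6*o^2 - 2*o - 2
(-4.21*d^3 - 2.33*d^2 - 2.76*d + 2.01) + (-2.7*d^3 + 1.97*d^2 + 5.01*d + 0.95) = -6.91*d^3 - 0.36*d^2 + 2.25*d + 2.96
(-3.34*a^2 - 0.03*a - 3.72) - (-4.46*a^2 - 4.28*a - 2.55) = 1.12*a^2 + 4.25*a - 1.17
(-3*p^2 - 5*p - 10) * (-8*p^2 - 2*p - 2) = 24*p^4 + 46*p^3 + 96*p^2 + 30*p + 20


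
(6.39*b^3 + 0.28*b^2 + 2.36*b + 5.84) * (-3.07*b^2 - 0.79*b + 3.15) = -19.6173*b^5 - 5.9077*b^4 + 12.6621*b^3 - 18.9112*b^2 + 2.8204*b + 18.396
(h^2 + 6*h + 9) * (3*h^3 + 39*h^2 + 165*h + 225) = 3*h^5 + 57*h^4 + 426*h^3 + 1566*h^2 + 2835*h + 2025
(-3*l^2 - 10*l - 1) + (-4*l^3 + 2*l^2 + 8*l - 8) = -4*l^3 - l^2 - 2*l - 9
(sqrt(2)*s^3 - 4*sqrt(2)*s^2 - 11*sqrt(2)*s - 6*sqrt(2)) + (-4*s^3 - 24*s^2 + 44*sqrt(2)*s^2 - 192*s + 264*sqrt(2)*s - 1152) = -4*s^3 + sqrt(2)*s^3 - 24*s^2 + 40*sqrt(2)*s^2 - 192*s + 253*sqrt(2)*s - 1152 - 6*sqrt(2)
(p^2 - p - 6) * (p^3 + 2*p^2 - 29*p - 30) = p^5 + p^4 - 37*p^3 - 13*p^2 + 204*p + 180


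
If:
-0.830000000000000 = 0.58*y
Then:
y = -1.43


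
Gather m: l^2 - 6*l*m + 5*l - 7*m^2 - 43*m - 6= l^2 + 5*l - 7*m^2 + m*(-6*l - 43) - 6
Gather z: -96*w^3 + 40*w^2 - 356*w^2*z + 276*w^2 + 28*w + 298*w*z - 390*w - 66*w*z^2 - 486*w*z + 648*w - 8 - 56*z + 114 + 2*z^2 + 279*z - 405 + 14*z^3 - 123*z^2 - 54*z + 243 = -96*w^3 + 316*w^2 + 286*w + 14*z^3 + z^2*(-66*w - 121) + z*(-356*w^2 - 188*w + 169) - 56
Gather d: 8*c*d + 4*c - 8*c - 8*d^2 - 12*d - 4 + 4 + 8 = -4*c - 8*d^2 + d*(8*c - 12) + 8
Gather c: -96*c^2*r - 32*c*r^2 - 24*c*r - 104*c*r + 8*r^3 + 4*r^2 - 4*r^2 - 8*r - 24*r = -96*c^2*r + c*(-32*r^2 - 128*r) + 8*r^3 - 32*r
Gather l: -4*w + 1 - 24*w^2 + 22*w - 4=-24*w^2 + 18*w - 3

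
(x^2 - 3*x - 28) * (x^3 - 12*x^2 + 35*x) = x^5 - 15*x^4 + 43*x^3 + 231*x^2 - 980*x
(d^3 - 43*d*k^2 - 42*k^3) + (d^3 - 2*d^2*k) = 2*d^3 - 2*d^2*k - 43*d*k^2 - 42*k^3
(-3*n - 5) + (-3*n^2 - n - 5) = -3*n^2 - 4*n - 10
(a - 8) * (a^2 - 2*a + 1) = a^3 - 10*a^2 + 17*a - 8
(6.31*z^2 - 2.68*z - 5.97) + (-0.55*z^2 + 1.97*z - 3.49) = 5.76*z^2 - 0.71*z - 9.46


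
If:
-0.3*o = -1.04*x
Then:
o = 3.46666666666667*x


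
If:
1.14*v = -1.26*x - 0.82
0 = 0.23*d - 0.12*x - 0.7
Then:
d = 0.521739130434783*x + 3.04347826086957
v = -1.10526315789474*x - 0.719298245614035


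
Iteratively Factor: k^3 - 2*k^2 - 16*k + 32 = (k - 2)*(k^2 - 16) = (k - 2)*(k + 4)*(k - 4)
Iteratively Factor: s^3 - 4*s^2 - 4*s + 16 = (s - 2)*(s^2 - 2*s - 8) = (s - 2)*(s + 2)*(s - 4)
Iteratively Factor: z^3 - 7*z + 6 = (z - 1)*(z^2 + z - 6) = (z - 2)*(z - 1)*(z + 3)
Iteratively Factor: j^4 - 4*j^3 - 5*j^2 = (j - 5)*(j^3 + j^2) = j*(j - 5)*(j^2 + j) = j*(j - 5)*(j + 1)*(j)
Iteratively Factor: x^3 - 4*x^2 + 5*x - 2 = (x - 2)*(x^2 - 2*x + 1) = (x - 2)*(x - 1)*(x - 1)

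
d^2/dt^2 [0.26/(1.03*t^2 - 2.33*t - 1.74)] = (0.551668*t^2 - 1.247948*t - 0.26*(2.06*t - 2.33)*(4.12*t - 4.66) - 0.931944)/(-1.03*t^2 + 2.33*t + 1.74)^3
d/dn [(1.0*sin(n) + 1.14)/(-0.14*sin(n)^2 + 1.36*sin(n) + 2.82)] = (0.14*sin(n)^2 + 0.3192*sin(n) + 1.2696)*cos(n)/(0.0196*sin(n)^4 - 0.3808*sin(n)^3 + 1.06*sin(n)^2 + 7.6704*sin(n) + 7.9524)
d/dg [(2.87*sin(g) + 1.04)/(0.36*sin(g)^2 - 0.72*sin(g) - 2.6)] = (-0.7488*sin(g) + 0.5166*cos(2*g) - 7.2298)*cos(g)/(-0.36*sin(g)^2 + 0.72*sin(g) + 2.6)^2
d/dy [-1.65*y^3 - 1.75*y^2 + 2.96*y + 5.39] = -4.95*y^2 - 3.5*y + 2.96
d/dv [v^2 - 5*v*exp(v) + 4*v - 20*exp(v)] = -5*v*exp(v) + 2*v - 25*exp(v) + 4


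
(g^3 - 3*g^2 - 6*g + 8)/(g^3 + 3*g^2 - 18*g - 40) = (g - 1)/(g + 5)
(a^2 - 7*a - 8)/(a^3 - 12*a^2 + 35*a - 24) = (a + 1)/(a^2 - 4*a + 3)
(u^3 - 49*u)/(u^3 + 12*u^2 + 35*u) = (u - 7)/(u + 5)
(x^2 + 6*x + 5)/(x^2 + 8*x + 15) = (x + 1)/(x + 3)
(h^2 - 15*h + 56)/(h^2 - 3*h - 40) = (h - 7)/(h + 5)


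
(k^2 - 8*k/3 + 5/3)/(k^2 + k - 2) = (k - 5/3)/(k + 2)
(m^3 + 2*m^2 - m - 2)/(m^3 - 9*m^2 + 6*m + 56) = (m^2 - 1)/(m^2 - 11*m + 28)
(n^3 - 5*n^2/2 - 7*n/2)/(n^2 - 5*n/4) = 2*(2*n^2 - 5*n - 7)/(4*n - 5)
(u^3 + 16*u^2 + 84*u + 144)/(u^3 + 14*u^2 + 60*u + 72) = (u + 4)/(u + 2)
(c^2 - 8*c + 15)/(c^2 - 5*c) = (c - 3)/c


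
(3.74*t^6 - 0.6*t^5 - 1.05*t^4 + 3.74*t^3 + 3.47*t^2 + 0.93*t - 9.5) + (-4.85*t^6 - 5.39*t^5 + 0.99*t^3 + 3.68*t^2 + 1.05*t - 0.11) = -1.11*t^6 - 5.99*t^5 - 1.05*t^4 + 4.73*t^3 + 7.15*t^2 + 1.98*t - 9.61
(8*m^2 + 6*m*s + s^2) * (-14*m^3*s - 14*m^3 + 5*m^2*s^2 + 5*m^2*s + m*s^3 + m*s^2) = -112*m^5*s - 112*m^5 - 44*m^4*s^2 - 44*m^4*s + 24*m^3*s^3 + 24*m^3*s^2 + 11*m^2*s^4 + 11*m^2*s^3 + m*s^5 + m*s^4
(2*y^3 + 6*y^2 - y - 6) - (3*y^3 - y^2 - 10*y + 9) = -y^3 + 7*y^2 + 9*y - 15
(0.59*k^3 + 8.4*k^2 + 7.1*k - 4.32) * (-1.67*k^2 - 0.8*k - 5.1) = -0.9853*k^5 - 14.5*k^4 - 21.586*k^3 - 41.3056*k^2 - 32.754*k + 22.032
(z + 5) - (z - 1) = 6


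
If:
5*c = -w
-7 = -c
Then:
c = 7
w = -35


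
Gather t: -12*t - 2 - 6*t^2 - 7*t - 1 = -6*t^2 - 19*t - 3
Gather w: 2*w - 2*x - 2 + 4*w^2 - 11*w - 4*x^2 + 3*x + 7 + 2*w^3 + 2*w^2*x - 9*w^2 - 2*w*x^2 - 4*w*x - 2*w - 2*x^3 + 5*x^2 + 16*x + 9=2*w^3 + w^2*(2*x - 5) + w*(-2*x^2 - 4*x - 11) - 2*x^3 + x^2 + 17*x + 14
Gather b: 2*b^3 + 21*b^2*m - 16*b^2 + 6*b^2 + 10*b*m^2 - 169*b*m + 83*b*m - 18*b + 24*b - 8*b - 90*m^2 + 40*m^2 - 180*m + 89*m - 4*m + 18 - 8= 2*b^3 + b^2*(21*m - 10) + b*(10*m^2 - 86*m - 2) - 50*m^2 - 95*m + 10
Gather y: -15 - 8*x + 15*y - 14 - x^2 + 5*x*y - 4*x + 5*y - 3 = -x^2 - 12*x + y*(5*x + 20) - 32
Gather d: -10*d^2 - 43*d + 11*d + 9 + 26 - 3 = -10*d^2 - 32*d + 32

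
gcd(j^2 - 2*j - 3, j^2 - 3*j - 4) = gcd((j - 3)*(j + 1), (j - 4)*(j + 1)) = j + 1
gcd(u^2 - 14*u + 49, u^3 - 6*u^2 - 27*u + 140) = u - 7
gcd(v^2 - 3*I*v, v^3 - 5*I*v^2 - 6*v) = v^2 - 3*I*v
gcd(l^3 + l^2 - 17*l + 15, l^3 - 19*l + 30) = l^2 + 2*l - 15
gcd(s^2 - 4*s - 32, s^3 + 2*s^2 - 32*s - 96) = s + 4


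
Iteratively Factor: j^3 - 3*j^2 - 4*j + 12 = (j - 2)*(j^2 - j - 6) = (j - 2)*(j + 2)*(j - 3)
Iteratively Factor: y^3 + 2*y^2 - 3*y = (y)*(y^2 + 2*y - 3) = y*(y - 1)*(y + 3)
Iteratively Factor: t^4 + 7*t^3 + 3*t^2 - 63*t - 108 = (t + 4)*(t^3 + 3*t^2 - 9*t - 27) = (t - 3)*(t + 4)*(t^2 + 6*t + 9) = (t - 3)*(t + 3)*(t + 4)*(t + 3)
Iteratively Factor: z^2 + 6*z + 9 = (z + 3)*(z + 3)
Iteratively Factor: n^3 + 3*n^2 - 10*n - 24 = (n + 4)*(n^2 - n - 6) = (n + 2)*(n + 4)*(n - 3)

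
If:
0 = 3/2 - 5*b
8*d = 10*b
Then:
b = 3/10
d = 3/8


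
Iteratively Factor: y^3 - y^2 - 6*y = (y)*(y^2 - y - 6) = y*(y - 3)*(y + 2)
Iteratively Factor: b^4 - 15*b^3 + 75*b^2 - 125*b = (b)*(b^3 - 15*b^2 + 75*b - 125) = b*(b - 5)*(b^2 - 10*b + 25) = b*(b - 5)^2*(b - 5)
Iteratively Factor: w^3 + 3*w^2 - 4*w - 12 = (w - 2)*(w^2 + 5*w + 6) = (w - 2)*(w + 2)*(w + 3)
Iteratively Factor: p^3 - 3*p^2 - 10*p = (p + 2)*(p^2 - 5*p) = (p - 5)*(p + 2)*(p)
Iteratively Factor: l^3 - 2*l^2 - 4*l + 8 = (l + 2)*(l^2 - 4*l + 4) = (l - 2)*(l + 2)*(l - 2)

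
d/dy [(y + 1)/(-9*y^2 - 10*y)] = (9*y^2 + 18*y + 10)/(y^2*(81*y^2 + 180*y + 100))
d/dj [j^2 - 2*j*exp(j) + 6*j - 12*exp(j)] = -2*j*exp(j) + 2*j - 14*exp(j) + 6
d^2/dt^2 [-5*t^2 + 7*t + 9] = -10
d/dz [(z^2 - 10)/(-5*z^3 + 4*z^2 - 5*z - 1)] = (5*z^4 - 155*z^2 + 78*z - 50)/(25*z^6 - 40*z^5 + 66*z^4 - 30*z^3 + 17*z^2 + 10*z + 1)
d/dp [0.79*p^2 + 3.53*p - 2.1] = 1.58*p + 3.53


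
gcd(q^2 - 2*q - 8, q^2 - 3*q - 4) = q - 4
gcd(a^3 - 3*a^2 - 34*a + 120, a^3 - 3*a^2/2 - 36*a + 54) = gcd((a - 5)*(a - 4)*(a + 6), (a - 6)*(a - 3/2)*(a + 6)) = a + 6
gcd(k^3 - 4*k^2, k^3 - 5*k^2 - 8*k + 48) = k - 4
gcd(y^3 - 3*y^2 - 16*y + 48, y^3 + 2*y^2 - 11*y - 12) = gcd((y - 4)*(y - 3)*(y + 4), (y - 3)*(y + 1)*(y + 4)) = y^2 + y - 12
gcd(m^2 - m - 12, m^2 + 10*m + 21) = m + 3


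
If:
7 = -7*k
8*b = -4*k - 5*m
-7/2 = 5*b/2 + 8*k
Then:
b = 9/5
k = -1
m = -52/25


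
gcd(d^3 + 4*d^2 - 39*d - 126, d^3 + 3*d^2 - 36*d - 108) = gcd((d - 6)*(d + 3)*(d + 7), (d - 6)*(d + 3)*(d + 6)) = d^2 - 3*d - 18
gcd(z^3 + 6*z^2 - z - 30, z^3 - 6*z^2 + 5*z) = 1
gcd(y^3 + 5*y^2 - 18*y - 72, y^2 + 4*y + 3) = y + 3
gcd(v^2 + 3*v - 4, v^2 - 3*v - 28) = v + 4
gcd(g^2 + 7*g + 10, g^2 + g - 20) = g + 5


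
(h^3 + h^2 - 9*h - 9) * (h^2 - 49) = h^5 + h^4 - 58*h^3 - 58*h^2 + 441*h + 441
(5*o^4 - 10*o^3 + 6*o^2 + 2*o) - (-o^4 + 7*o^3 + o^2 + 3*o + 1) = 6*o^4 - 17*o^3 + 5*o^2 - o - 1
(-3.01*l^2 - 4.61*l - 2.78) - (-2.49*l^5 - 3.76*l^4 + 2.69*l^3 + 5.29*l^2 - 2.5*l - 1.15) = 2.49*l^5 + 3.76*l^4 - 2.69*l^3 - 8.3*l^2 - 2.11*l - 1.63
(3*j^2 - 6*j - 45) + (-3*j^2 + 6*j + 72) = 27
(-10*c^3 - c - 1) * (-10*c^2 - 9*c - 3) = 100*c^5 + 90*c^4 + 40*c^3 + 19*c^2 + 12*c + 3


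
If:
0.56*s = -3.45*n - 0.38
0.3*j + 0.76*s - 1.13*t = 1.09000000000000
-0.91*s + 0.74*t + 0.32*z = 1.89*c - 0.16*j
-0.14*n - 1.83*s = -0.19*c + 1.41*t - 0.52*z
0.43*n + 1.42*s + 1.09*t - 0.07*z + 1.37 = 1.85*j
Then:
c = 0.166723815046647*z - 0.332014110202204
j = 0.188260638865594*z + 0.685306491570788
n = -0.0283454661741584*z - 0.172342409971408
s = 0.174628318394369*z + 0.383180918573856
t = 0.167429835079114*z - 0.524947393285516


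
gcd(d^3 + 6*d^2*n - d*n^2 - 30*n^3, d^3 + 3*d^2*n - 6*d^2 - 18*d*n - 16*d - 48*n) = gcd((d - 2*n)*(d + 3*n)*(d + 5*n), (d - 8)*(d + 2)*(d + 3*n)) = d + 3*n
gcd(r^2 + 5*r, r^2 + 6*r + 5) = r + 5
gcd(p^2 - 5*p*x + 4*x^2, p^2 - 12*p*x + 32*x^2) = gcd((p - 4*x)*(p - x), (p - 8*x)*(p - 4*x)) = -p + 4*x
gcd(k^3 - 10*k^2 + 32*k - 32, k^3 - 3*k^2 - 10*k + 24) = k^2 - 6*k + 8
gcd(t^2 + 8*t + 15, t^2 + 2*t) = 1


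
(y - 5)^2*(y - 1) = y^3 - 11*y^2 + 35*y - 25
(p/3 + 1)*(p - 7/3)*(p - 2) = p^3/3 - 4*p^2/9 - 25*p/9 + 14/3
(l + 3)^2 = l^2 + 6*l + 9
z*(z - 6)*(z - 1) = z^3 - 7*z^2 + 6*z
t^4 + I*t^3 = t^3*(t + I)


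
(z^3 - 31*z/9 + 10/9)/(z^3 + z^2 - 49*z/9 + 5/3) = (z + 2)/(z + 3)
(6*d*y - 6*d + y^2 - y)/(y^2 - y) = (6*d + y)/y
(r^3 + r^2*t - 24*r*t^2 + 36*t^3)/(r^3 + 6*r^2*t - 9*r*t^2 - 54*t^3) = (r - 2*t)/(r + 3*t)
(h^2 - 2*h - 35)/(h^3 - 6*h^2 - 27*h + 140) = 1/(h - 4)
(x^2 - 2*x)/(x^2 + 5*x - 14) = x/(x + 7)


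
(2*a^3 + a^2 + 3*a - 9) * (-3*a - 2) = -6*a^4 - 7*a^3 - 11*a^2 + 21*a + 18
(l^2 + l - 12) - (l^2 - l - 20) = 2*l + 8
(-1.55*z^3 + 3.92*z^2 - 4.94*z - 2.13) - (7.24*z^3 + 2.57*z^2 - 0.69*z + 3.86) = -8.79*z^3 + 1.35*z^2 - 4.25*z - 5.99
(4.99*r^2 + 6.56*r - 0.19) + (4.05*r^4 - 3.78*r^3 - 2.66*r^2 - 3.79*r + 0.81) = 4.05*r^4 - 3.78*r^3 + 2.33*r^2 + 2.77*r + 0.62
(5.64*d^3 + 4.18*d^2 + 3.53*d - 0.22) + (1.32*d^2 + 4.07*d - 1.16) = 5.64*d^3 + 5.5*d^2 + 7.6*d - 1.38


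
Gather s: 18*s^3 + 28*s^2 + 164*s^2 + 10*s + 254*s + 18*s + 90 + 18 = 18*s^3 + 192*s^2 + 282*s + 108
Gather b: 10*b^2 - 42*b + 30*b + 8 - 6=10*b^2 - 12*b + 2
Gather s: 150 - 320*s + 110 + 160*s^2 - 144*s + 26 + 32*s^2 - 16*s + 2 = 192*s^2 - 480*s + 288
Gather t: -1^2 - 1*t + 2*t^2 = 2*t^2 - t - 1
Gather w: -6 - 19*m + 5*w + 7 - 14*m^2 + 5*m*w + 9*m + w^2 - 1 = -14*m^2 - 10*m + w^2 + w*(5*m + 5)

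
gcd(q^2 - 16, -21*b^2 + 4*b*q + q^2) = 1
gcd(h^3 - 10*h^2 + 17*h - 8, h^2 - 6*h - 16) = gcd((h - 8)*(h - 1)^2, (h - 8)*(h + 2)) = h - 8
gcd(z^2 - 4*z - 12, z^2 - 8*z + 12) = z - 6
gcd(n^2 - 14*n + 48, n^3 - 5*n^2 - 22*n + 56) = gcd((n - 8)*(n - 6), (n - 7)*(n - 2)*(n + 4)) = 1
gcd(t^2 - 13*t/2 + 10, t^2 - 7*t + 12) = t - 4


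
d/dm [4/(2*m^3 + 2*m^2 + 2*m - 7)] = 8*(-3*m^2 - 2*m - 1)/(2*m^3 + 2*m^2 + 2*m - 7)^2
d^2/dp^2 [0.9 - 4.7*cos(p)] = 4.7*cos(p)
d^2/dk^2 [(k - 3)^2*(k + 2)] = 6*k - 8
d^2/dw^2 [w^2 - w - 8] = 2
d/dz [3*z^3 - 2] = 9*z^2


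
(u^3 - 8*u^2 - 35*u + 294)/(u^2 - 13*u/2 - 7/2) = 2*(u^2 - u - 42)/(2*u + 1)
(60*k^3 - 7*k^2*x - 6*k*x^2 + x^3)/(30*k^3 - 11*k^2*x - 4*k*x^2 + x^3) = (-4*k + x)/(-2*k + x)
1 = 1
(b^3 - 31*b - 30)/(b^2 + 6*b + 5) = b - 6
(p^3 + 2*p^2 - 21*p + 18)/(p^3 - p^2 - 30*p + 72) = (p - 1)/(p - 4)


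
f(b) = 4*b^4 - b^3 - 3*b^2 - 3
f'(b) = 16*b^3 - 3*b^2 - 6*b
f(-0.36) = -3.27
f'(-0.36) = 1.02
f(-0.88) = -2.24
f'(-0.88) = -7.95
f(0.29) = -3.25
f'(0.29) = -1.60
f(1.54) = 8.73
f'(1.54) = 42.08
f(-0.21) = -3.12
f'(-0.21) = 0.98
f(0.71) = -3.85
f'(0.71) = -0.05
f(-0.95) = -1.59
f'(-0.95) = -10.73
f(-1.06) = -0.13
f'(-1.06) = -16.07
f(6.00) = 4857.00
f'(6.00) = 3312.00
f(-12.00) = 84237.00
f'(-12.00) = -28008.00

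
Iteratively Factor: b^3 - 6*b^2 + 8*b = (b - 2)*(b^2 - 4*b) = (b - 4)*(b - 2)*(b)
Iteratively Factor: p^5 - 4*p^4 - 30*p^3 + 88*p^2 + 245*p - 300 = (p + 4)*(p^4 - 8*p^3 + 2*p^2 + 80*p - 75) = (p - 5)*(p + 4)*(p^3 - 3*p^2 - 13*p + 15) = (p - 5)*(p + 3)*(p + 4)*(p^2 - 6*p + 5) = (p - 5)*(p - 1)*(p + 3)*(p + 4)*(p - 5)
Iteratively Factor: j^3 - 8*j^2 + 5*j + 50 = (j - 5)*(j^2 - 3*j - 10) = (j - 5)*(j + 2)*(j - 5)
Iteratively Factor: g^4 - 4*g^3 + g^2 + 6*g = (g + 1)*(g^3 - 5*g^2 + 6*g) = (g - 2)*(g + 1)*(g^2 - 3*g) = g*(g - 2)*(g + 1)*(g - 3)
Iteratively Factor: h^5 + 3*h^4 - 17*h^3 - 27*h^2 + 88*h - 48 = (h + 4)*(h^4 - h^3 - 13*h^2 + 25*h - 12) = (h - 1)*(h + 4)*(h^3 - 13*h + 12) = (h - 1)*(h + 4)^2*(h^2 - 4*h + 3) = (h - 1)^2*(h + 4)^2*(h - 3)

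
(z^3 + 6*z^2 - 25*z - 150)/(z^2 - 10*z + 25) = (z^2 + 11*z + 30)/(z - 5)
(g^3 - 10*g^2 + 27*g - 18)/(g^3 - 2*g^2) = (g^3 - 10*g^2 + 27*g - 18)/(g^2*(g - 2))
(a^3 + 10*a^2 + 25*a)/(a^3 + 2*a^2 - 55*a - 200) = a/(a - 8)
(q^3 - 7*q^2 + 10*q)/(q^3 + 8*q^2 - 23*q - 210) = q*(q - 2)/(q^2 + 13*q + 42)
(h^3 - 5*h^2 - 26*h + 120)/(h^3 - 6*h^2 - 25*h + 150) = (h - 4)/(h - 5)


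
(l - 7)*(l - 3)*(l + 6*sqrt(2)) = l^3 - 10*l^2 + 6*sqrt(2)*l^2 - 60*sqrt(2)*l + 21*l + 126*sqrt(2)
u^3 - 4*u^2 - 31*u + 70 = (u - 7)*(u - 2)*(u + 5)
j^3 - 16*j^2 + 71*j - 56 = (j - 8)*(j - 7)*(j - 1)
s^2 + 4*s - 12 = (s - 2)*(s + 6)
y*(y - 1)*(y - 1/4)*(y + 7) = y^4 + 23*y^3/4 - 17*y^2/2 + 7*y/4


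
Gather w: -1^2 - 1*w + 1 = -w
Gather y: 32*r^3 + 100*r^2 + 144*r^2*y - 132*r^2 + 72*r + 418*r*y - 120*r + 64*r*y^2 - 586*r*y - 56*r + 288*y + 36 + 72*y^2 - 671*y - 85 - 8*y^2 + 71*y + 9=32*r^3 - 32*r^2 - 104*r + y^2*(64*r + 64) + y*(144*r^2 - 168*r - 312) - 40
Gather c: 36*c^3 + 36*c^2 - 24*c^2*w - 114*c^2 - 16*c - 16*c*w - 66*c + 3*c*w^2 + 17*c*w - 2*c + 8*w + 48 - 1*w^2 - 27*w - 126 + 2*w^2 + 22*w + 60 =36*c^3 + c^2*(-24*w - 78) + c*(3*w^2 + w - 84) + w^2 + 3*w - 18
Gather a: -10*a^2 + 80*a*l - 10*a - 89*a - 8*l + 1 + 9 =-10*a^2 + a*(80*l - 99) - 8*l + 10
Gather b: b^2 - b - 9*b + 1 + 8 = b^2 - 10*b + 9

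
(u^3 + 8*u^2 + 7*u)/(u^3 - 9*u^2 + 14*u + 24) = u*(u + 7)/(u^2 - 10*u + 24)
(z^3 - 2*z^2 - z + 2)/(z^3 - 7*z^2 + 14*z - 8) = (z + 1)/(z - 4)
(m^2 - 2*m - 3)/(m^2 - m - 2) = (m - 3)/(m - 2)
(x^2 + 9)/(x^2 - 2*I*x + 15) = (x - 3*I)/(x - 5*I)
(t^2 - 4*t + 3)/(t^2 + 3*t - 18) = (t - 1)/(t + 6)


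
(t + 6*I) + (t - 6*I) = 2*t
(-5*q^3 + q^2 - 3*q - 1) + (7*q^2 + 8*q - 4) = -5*q^3 + 8*q^2 + 5*q - 5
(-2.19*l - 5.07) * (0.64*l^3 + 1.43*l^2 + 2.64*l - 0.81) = -1.4016*l^4 - 6.3765*l^3 - 13.0317*l^2 - 11.6109*l + 4.1067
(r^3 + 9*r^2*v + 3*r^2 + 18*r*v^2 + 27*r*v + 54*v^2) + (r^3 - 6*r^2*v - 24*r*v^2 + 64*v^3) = 2*r^3 + 3*r^2*v + 3*r^2 - 6*r*v^2 + 27*r*v + 64*v^3 + 54*v^2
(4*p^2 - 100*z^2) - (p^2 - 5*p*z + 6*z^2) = 3*p^2 + 5*p*z - 106*z^2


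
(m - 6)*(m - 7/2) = m^2 - 19*m/2 + 21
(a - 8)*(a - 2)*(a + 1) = a^3 - 9*a^2 + 6*a + 16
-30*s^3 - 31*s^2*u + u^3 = (-6*s + u)*(s + u)*(5*s + u)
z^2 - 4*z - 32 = (z - 8)*(z + 4)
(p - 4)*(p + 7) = p^2 + 3*p - 28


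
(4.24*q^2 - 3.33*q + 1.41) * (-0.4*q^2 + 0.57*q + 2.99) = -1.696*q^4 + 3.7488*q^3 + 10.2155*q^2 - 9.153*q + 4.2159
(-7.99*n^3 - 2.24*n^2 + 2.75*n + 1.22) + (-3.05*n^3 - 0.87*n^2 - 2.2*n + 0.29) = -11.04*n^3 - 3.11*n^2 + 0.55*n + 1.51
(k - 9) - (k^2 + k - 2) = -k^2 - 7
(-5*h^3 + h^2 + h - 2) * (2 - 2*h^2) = 10*h^5 - 2*h^4 - 12*h^3 + 6*h^2 + 2*h - 4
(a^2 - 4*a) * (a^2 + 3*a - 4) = a^4 - a^3 - 16*a^2 + 16*a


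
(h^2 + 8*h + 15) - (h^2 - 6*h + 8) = 14*h + 7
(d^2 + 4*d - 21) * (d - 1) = d^3 + 3*d^2 - 25*d + 21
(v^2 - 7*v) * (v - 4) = v^3 - 11*v^2 + 28*v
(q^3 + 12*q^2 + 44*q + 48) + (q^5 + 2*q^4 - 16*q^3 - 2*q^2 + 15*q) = q^5 + 2*q^4 - 15*q^3 + 10*q^2 + 59*q + 48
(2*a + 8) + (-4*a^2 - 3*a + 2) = -4*a^2 - a + 10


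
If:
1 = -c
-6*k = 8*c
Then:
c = -1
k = 4/3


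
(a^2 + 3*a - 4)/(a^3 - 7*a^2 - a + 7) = (a + 4)/(a^2 - 6*a - 7)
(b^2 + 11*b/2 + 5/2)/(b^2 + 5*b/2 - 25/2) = (2*b + 1)/(2*b - 5)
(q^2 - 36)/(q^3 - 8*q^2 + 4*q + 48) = (q + 6)/(q^2 - 2*q - 8)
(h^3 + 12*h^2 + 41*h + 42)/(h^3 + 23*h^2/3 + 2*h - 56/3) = 3*(h + 3)/(3*h - 4)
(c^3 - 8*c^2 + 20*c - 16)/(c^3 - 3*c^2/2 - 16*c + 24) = 2*(c^2 - 4*c + 4)/(2*c^2 + 5*c - 12)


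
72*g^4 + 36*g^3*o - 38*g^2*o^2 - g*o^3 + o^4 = (-6*g + o)*(-2*g + o)*(g + o)*(6*g + o)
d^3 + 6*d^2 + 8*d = d*(d + 2)*(d + 4)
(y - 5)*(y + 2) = y^2 - 3*y - 10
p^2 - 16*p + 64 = (p - 8)^2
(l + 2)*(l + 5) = l^2 + 7*l + 10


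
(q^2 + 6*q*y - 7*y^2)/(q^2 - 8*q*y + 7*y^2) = (-q - 7*y)/(-q + 7*y)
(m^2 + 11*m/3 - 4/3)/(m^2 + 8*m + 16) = (m - 1/3)/(m + 4)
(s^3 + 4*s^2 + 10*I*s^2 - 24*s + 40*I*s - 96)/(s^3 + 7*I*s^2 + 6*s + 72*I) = (s + 4)/(s - 3*I)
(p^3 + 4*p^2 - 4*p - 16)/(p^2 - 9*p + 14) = (p^2 + 6*p + 8)/(p - 7)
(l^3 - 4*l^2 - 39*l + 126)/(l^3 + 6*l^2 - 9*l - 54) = (l - 7)/(l + 3)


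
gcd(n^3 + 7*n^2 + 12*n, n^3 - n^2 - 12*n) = n^2 + 3*n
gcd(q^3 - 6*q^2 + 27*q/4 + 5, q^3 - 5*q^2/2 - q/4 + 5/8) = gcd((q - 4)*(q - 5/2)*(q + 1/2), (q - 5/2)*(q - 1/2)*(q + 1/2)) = q^2 - 2*q - 5/4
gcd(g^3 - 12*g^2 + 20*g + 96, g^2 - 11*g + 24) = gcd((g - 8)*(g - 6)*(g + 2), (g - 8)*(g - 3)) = g - 8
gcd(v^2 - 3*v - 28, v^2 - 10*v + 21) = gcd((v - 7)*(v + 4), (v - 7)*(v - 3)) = v - 7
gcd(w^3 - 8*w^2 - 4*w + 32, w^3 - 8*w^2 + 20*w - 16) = w - 2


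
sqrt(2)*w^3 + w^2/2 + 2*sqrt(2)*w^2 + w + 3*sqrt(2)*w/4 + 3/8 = (w + 1/2)*(w + 3/2)*(sqrt(2)*w + 1/2)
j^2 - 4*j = j*(j - 4)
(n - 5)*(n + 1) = n^2 - 4*n - 5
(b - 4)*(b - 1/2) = b^2 - 9*b/2 + 2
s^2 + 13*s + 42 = (s + 6)*(s + 7)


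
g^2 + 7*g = g*(g + 7)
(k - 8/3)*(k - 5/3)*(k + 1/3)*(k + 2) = k^4 - 2*k^3 - 5*k^2 + 202*k/27 + 80/27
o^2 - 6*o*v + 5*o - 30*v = (o + 5)*(o - 6*v)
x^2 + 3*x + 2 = (x + 1)*(x + 2)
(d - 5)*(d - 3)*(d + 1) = d^3 - 7*d^2 + 7*d + 15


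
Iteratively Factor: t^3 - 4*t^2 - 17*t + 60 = (t - 3)*(t^2 - t - 20) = (t - 5)*(t - 3)*(t + 4)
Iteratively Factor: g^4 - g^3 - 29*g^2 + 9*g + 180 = (g - 5)*(g^3 + 4*g^2 - 9*g - 36) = (g - 5)*(g + 4)*(g^2 - 9) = (g - 5)*(g - 3)*(g + 4)*(g + 3)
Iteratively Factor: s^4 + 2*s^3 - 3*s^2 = (s - 1)*(s^3 + 3*s^2) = (s - 1)*(s + 3)*(s^2) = s*(s - 1)*(s + 3)*(s)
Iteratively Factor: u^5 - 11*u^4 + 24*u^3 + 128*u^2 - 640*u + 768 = (u - 4)*(u^4 - 7*u^3 - 4*u^2 + 112*u - 192) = (u - 4)^2*(u^3 - 3*u^2 - 16*u + 48) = (u - 4)^2*(u + 4)*(u^2 - 7*u + 12) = (u - 4)^3*(u + 4)*(u - 3)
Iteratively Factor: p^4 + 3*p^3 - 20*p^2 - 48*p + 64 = (p + 4)*(p^3 - p^2 - 16*p + 16) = (p + 4)^2*(p^2 - 5*p + 4) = (p - 1)*(p + 4)^2*(p - 4)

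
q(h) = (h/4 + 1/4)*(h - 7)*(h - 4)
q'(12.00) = 52.25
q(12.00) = 130.00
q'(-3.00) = 26.00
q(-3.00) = -35.00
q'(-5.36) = 52.60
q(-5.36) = -126.10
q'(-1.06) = 10.39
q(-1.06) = -0.61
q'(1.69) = -2.06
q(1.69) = 8.25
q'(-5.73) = 57.52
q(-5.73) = -146.47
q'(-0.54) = 7.17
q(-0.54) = 3.94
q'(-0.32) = 5.93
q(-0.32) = 5.38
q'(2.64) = -3.72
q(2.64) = 5.40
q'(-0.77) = 8.54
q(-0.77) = 2.13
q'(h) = (h/4 + 1/4)*(h - 7) + (h/4 + 1/4)*(h - 4) + (h - 7)*(h - 4)/4 = 3*h^2/4 - 5*h + 17/4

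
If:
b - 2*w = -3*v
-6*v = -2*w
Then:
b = w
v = w/3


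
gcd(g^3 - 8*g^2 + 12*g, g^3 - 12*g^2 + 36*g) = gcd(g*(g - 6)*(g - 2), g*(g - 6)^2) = g^2 - 6*g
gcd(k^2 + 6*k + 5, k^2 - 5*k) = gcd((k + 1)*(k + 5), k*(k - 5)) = 1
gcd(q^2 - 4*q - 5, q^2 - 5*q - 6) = q + 1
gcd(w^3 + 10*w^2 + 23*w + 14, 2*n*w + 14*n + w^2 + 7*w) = w + 7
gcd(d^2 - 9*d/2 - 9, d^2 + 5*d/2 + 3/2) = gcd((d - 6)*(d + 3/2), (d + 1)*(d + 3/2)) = d + 3/2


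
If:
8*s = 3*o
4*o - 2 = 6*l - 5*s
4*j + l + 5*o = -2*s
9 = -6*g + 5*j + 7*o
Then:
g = -271*s/432 - 103/72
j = 1/12 - 323*s/72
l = 47*s/18 - 1/3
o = 8*s/3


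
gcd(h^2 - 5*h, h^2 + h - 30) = h - 5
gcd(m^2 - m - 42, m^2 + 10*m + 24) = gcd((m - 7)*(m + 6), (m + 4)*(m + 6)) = m + 6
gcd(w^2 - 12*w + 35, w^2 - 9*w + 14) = w - 7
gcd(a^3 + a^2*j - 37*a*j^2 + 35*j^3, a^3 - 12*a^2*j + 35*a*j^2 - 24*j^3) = a - j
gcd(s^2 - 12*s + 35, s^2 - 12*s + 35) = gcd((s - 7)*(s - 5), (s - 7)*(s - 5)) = s^2 - 12*s + 35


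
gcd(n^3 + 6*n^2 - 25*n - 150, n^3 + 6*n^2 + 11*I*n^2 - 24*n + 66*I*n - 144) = n + 6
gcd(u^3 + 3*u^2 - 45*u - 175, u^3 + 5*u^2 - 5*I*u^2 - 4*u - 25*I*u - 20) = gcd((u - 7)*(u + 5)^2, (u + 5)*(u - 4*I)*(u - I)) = u + 5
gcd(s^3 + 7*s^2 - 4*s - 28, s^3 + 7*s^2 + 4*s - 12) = s + 2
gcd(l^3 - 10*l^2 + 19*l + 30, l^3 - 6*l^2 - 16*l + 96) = l - 6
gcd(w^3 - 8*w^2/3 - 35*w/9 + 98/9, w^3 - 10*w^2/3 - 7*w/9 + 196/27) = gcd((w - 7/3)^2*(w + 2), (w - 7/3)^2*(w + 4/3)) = w^2 - 14*w/3 + 49/9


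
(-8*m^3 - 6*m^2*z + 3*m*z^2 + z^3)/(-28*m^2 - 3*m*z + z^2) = (-2*m^2 - m*z + z^2)/(-7*m + z)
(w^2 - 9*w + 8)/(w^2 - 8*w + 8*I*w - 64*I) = (w - 1)/(w + 8*I)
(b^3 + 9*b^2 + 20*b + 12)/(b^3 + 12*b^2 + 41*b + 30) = (b + 2)/(b + 5)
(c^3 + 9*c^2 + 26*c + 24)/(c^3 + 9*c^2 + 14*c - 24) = (c^2 + 5*c + 6)/(c^2 + 5*c - 6)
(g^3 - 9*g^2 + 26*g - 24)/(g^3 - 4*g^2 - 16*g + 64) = (g^2 - 5*g + 6)/(g^2 - 16)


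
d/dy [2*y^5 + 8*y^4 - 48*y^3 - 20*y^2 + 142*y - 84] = 10*y^4 + 32*y^3 - 144*y^2 - 40*y + 142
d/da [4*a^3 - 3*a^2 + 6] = 6*a*(2*a - 1)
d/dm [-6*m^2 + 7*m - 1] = 7 - 12*m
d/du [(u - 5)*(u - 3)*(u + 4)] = 3*u^2 - 8*u - 17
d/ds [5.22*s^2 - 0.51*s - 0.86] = 10.44*s - 0.51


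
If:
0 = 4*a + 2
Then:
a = -1/2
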